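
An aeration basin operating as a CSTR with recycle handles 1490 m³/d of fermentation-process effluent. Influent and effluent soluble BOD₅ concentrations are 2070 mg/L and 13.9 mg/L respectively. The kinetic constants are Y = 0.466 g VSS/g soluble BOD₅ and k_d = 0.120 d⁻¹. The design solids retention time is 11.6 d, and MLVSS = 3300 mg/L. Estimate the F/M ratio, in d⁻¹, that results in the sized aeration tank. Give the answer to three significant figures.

From the SRT design equation V = Y Q (S₀−S) θ_c / [X (1 + k_d θ_c)] = 0.466 × 1490 × (2070 − 13.9) × 11.6 / [3300 × (1 + 0.120 × 11.6)] = 1.66×10^7 / 7894 = 2098 m³.
F/M = applied load / biomass = Q·S₀/(V·X) = 1490 × 2070 / (2098 × 3300) = 0.4455 d⁻¹.

F/M ≈ 0.445 d⁻¹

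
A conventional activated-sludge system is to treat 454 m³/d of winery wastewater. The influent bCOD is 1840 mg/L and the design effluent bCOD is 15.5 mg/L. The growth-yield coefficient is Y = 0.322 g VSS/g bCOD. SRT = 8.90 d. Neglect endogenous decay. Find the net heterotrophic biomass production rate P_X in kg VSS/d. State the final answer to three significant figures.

Since k_d ≈ 0, Y_obs = Y = 0.322 g VSS/g bCOD.
Q·(S₀ − S) = 454 × (1840 − 15.5) × 10⁻³ = 828.3 kg/d removed.
P_X = Y_obs · Q(S₀ − S) = 0.3220 × 828.3 = 266.7 kg VSS/d.

P_X ≈ 267 kg VSS/d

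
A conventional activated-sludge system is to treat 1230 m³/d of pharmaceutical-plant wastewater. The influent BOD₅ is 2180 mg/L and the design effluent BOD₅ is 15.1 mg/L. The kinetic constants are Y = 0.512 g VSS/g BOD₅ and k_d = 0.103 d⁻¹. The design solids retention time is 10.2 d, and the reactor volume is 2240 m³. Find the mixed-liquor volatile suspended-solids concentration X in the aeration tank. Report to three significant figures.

X ≈ 3030 mg/L

Solving the biomass balance for X: X = Y Q (S₀−S) θ_c / [V (1+k_d θ_c)] = 0.512 × 1230 × (2180 − 15.1) × 10.2 / [2240 × (1 + 0.103 × 10.2)] = 3027 mg/L.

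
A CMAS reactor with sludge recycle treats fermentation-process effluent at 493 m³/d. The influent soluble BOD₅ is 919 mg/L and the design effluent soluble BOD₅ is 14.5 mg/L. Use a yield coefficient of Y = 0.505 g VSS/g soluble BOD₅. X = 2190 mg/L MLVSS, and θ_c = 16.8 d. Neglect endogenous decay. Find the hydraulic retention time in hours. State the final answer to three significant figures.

τ ≈ 84.1 h

With k_d = 0 the design equation reduces to V = Y Q (S₀−S) θ_c / X = 0.505 × 493 × (919 − 14.5) × 16.8 / 2190 = 1727 m³.
Hydraulic retention time τ = V/Q = 1727 / 493 = 3.504 d = 84.10 h.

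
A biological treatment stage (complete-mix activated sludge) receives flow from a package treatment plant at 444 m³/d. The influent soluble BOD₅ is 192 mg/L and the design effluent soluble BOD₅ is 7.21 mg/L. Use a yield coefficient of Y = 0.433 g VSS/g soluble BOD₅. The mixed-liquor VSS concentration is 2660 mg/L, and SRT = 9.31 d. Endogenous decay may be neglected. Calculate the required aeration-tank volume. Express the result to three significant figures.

Biomass mass balance (decay neglected): V·X = Y·Q·(S₀ − S)·θ_c, so V = 0.433 × 444 × (192 − 7.21) × 9.31 / 2660 = 124.3 m³.

V ≈ 124 m³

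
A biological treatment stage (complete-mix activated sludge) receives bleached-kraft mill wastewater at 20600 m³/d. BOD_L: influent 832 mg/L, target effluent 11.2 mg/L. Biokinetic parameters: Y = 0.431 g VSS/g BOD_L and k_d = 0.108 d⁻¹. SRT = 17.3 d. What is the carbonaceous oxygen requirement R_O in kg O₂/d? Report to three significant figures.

The observed yield is Y_obs = Y/(1 + k_d·θ_c) = 0.431 / (1 + 0.108 × 17.3) = 0.431 / 2.868 = 0.1503 g VSS per g BOD_L removed.
Mass of BOD_L removed per day: Q(S₀ − S) = 20600 × 820.8 g/m³ = 16908 kg/d.
P_X = Y_obs·Q·(S₀ − S) = 0.1503 × 16908 = 2541 kg VSS/d.
R_O = Q·(S₀ − S) − 1.42·P_X = 16908 − 1.42 × 2541 = 13301 kg O₂/d.

R_O ≈ 13300 kg O₂/d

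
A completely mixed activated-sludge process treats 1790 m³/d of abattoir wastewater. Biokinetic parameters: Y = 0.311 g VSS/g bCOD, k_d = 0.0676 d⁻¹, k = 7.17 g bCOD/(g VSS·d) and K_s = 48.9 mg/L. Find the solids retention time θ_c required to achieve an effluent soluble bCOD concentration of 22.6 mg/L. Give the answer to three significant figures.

Specific growth rate at S = 22.6 mg/L: μ = YkS/(K_s+S) = 0.311·7.17·22.6/(48.9+22.6) = 0.7048 d⁻¹.
Then 1/θ_c = μ − k_d = 0.7048 − 0.0676 = 0.6372 d⁻¹, giving θ_c = 1.569 d.

θ_c ≈ 1.57 d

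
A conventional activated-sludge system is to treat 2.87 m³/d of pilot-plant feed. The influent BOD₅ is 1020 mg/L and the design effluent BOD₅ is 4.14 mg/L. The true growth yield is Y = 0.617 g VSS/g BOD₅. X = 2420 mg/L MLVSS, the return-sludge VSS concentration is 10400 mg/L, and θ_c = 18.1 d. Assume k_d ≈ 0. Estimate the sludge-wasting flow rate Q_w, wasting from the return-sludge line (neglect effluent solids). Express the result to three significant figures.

Biomass mass balance (decay neglected): V·X = Y·Q·(S₀ − S)·θ_c, so V = 0.617 × 2.87 × (1020 − 4.14) × 18.1 / 2420 = 13.45 m³.
Wasting from the return line (neglecting effluent solids): Q_w = V·X / (θ_c·X_r) = 13.45 × 2420 / (18.1 × 10400) = 0.1730 m³/d.

Q_w ≈ 0.173 m³/d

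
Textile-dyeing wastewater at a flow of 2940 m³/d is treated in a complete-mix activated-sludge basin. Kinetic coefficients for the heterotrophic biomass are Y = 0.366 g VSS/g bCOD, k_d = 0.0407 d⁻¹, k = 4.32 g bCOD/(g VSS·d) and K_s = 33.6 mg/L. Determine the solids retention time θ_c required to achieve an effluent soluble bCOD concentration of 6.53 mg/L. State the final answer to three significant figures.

θ_c ≈ 4.62 d

Specific growth rate at S = 6.53 mg/L: μ = YkS/(K_s+S) = 0.366·4.32·6.53/(33.6+6.53) = 0.2573 d⁻¹.
θ_c = 1/(μ − k_d) = 1/(0.2573 − 0.0407) = 1/0.2166 = 4.617 d.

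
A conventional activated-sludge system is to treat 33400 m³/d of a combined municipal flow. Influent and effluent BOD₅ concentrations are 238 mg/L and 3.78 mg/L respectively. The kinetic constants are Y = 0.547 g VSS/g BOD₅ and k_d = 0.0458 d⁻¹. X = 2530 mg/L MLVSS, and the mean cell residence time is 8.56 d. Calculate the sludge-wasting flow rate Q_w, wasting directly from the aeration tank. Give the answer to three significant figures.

Q_w ≈ 1220 m³/d

From the SRT design equation V = Y Q (S₀−S) θ_c / [X (1 + k_d θ_c)] = 0.547 × 33400 × (238 − 3.78) × 8.56 / [2530 × (1 + 0.0458 × 8.56)] = 3.66×10^7 / 3522 = 10401 m³.
With mixed-liquor wasting, θ_c = V/Q_w, so Q_w = V/θ_c = 10401/8.56 = 1215 m³/d.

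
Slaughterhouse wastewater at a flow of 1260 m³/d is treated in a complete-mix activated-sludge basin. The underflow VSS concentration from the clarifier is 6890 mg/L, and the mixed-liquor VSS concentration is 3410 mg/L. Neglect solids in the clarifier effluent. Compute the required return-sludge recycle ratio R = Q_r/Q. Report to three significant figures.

R ≈ 0.980

Mass balance around the secondary clarifier (neglecting effluent solids): R = X / (X_r − X) = 3410 / (6890 − 3410) = 0.9799.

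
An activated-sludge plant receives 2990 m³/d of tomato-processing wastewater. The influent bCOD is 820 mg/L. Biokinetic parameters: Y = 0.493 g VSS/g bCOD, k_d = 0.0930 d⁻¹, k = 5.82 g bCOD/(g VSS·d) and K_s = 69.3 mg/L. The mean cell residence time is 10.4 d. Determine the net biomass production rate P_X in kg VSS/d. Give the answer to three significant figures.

For a completely mixed reactor with recycle the Lawrence–McCarty relation gives S = K_s·(1 + k_d·θ_c) / [θ_c·(Y·k − k_d) − 1] = 69.3 × (1 + 0.0930 × 10.4) / [10.4 × (0.493 × 5.82 − 0.0930) − 1] = 136.3 / 27.87 = 4.891 mg/L.
Correct the yield for decay: Y_obs = Y/(1 + k_d θ_c) = 0.493 / (1 + 0.0930 × 10.4) = 0.493 / 1.967 = 0.2506.
Q·(S₀ − S) = 2990 × (820 − 4.89) × 10⁻³ = 2437 kg/d removed.
Net biomass production P_X = Y_obs × Q·(S₀ − S) = 0.2506 × 2437 = 610.8 kg VSS/d.

P_X ≈ 611 kg VSS/d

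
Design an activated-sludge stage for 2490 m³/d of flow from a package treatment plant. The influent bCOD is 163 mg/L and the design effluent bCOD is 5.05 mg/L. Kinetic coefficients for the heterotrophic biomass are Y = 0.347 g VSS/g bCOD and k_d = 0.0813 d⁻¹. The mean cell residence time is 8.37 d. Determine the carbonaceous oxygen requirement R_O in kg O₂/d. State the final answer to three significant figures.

Observed yield with endogenous decay: Y_obs = Y / (1 + k_d·θ_c) = 0.347 / (1 + 0.0813 × 8.37) = 0.347 / 1.680 = 0.2065 g VSS/g bCOD.
Q·(S₀ − S) = 2490 × (163 − 5.05) × 10⁻³ = 393.3 kg/d removed.
Biomass synthesised: P_X = Y_obs × 393.3 = 81.21 kg VSS/d.
R_O = Q·(S₀ − S) − 1.42·P_X = 393.3 − 1.42 × 81.21 = 278.0 kg O₂/d.

R_O ≈ 278 kg O₂/d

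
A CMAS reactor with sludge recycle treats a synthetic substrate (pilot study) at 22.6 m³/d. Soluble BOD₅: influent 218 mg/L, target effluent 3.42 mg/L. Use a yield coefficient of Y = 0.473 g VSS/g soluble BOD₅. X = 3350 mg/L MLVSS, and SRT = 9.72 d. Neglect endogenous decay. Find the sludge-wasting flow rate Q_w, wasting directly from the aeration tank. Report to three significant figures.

Q_w ≈ 0.685 m³/d

With k_d = 0 the design equation reduces to V = Y Q (S₀−S) θ_c / X = 0.473 × 22.6 × (218 − 3.42) × 9.72 / 3350 = 6.655 m³.
Wasting from the aeration tank: Q_w = V / θ_c = 6.655 / 9.72 = 0.6847 m³/d.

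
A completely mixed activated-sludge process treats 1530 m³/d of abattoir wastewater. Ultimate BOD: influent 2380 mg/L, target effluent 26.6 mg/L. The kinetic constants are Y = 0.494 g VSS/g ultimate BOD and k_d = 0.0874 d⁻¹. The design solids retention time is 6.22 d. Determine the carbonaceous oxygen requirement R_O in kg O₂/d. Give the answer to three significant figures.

Correct the yield for decay: Y_obs = Y/(1 + k_d θ_c) = 0.494 / (1 + 0.0874 × 6.22) = 0.494 / 1.544 = 0.3200.
Substrate removed = Q·(S₀ − S) = 1530 m³/d × (2380 − 26.6) g/m³ = 3.6×10^6 g/d = 3601 kg/d.
Biomass synthesised: P_X = Y_obs × 3601 = 1152 kg VSS/d.
Carbonaceous O₂ demand = substrate oxidised − cell-mass equivalent = 3601 − 1.42 × 1152 = 1964 kg O₂/d.

R_O ≈ 1960 kg O₂/d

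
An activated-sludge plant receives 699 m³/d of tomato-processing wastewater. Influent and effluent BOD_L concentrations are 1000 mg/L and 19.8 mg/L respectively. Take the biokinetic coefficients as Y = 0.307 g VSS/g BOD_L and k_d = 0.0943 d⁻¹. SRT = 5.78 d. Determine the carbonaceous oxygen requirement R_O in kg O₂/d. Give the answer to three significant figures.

The observed yield is Y_obs = Y/(1 + k_d·θ_c) = 0.307 / (1 + 0.0943 × 5.78) = 0.307 / 1.545 = 0.1987 g VSS per g BOD_L removed.
ΔS = 1000 − 19.8 = 980.2 mg/L, so the substrate removal rate is 699 × 980.2/1000 = 685.2 kg BOD_L/d.
Biomass synthesised: P_X = Y_obs × 685.2 = 136.1 kg VSS/d.
R_O = Q·(S₀ − S) − 1.42·P_X = 685.2 − 1.42 × 136.1 = 491.8 kg O₂/d.

R_O ≈ 492 kg O₂/d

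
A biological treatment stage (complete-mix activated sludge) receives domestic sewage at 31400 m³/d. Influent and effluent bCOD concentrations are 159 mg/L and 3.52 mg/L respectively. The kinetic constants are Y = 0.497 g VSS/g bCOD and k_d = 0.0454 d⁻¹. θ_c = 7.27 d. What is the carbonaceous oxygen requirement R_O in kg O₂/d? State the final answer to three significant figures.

Observed yield with endogenous decay: Y_obs = Y / (1 + k_d·θ_c) = 0.497 / (1 + 0.0454 × 7.27) = 0.497 / 1.330 = 0.3737 g VSS/g bCOD.
Substrate removed = Q·(S₀ − S) = 31400 m³/d × (159 − 3.52) g/m³ = 4.88×10^6 g/d = 4882 kg/d.
Net sludge production P_X = 0.3737 × 4882 = 1824 kg VSS/d.
R_O = Q·ΔS − 1.42 P_X = 4882 − 2590 = 2292 kg O₂/d.

R_O ≈ 2290 kg O₂/d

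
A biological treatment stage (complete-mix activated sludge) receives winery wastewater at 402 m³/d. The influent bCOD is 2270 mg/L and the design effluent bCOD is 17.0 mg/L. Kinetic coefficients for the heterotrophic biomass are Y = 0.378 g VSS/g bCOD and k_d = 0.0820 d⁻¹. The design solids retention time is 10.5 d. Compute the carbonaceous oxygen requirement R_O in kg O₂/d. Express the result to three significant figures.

R_O ≈ 644 kg O₂/d

Y_obs = Y / (1 + k_d θ_c) = 0.378 / (1 + 0.0820 × 10.5) = 0.378 / 1.861 = 0.2031.
Q·(S₀ − S) = 402 × (2270 − 17.0) × 10⁻³ = 905.7 kg/d removed.
Biomass synthesised: P_X = Y_obs × 905.7 = 184.0 kg VSS/d.
R_O = Q·(S₀ − S) − 1.42·P_X = 905.7 − 1.42 × 184.0 = 644.5 kg O₂/d.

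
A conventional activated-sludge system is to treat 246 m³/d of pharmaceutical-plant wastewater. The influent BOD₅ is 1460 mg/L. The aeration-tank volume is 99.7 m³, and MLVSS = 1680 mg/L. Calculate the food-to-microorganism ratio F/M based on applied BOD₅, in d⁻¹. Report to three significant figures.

F/M ≈ 2.14 d⁻¹

F/M = Q·S₀ / (V·X) = 246 × 1460 / (99.70 × 1680) = 2.144 g BOD₅·(g VSS·d)⁻¹.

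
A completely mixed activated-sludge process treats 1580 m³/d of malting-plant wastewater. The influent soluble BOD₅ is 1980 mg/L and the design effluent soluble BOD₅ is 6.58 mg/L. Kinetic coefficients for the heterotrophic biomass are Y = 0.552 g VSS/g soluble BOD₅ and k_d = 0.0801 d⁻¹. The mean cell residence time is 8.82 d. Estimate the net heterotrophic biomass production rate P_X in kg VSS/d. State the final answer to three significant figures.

The observed yield is Y_obs = Y/(1 + k_d·θ_c) = 0.552 / (1 + 0.0801 × 8.82) = 0.552 / 1.706 = 0.3235 g VSS per g soluble BOD₅ removed.
Substrate removed = Q·(S₀ − S) = 1580 m³/d × (1980 − 6.58) g/m³ = 3.12×10^6 g/d = 3118 kg/d.
Net biomass production P_X = Y_obs × Q·(S₀ − S) = 0.3235 × 3118 = 1009 kg VSS/d.

P_X ≈ 1010 kg VSS/d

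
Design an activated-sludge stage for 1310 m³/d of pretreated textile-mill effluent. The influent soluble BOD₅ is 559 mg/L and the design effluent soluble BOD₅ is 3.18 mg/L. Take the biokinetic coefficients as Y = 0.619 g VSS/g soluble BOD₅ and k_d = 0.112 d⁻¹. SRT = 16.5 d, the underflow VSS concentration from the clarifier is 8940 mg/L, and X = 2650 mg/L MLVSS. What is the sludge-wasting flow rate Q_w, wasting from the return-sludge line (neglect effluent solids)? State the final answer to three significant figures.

Q_w ≈ 17.7 m³/d

Steady-state biomass mass balance: V·X·(1 + k_d·θ_c) = Y·Q·(S₀ − S)·θ_c, so V = 0.619 × 1310 × (559 − 3.18) × 16.5 / [2650 × (1 + 0.112 × 16.5)] = 7.44×10^6 / 7547 = 985.4 m³.
Q_w = (V·X)/(θ_c X_r) = 985.4 × 2650 / (16.5 × 8940) = 17.70 m³/d.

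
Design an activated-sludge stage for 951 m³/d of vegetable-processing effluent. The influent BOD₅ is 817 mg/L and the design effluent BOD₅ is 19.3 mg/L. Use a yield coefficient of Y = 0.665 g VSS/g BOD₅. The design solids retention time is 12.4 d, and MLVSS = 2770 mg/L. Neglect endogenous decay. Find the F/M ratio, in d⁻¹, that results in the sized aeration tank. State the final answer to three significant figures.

F/M ≈ 0.124 d⁻¹

Biomass mass balance (decay neglected): V·X = Y·Q·(S₀ − S)·θ_c, so V = 0.665 × 951 × (817 − 19.3) × 12.4 / 2770 = 2258 m³.
F/M = applied load / biomass = Q·S₀/(V·X) = 951 × 817 / (2258 × 2770) = 0.1242 d⁻¹.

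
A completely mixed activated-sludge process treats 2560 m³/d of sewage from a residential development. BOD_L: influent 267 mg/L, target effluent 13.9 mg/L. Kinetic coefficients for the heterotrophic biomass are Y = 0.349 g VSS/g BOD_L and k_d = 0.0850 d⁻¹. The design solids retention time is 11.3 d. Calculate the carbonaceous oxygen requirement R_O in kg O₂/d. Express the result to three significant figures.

R_O ≈ 484 kg O₂/d

The observed yield is Y_obs = Y/(1 + k_d·θ_c) = 0.349 / (1 + 0.0850 × 11.3) = 0.349 / 1.961 = 0.1780 g VSS per g BOD_L removed.
Q·(S₀ − S) = 2560 × (267 − 13.9) × 10⁻³ = 647.9 kg/d removed.
P_X = Y_obs·Q·(S₀ − S) = 0.1780 × 647.9 = 115.3 kg VSS/d.
Carbonaceous O₂ demand = substrate oxidised − cell-mass equivalent = 647.9 − 1.42 × 115.3 = 484.1 kg O₂/d.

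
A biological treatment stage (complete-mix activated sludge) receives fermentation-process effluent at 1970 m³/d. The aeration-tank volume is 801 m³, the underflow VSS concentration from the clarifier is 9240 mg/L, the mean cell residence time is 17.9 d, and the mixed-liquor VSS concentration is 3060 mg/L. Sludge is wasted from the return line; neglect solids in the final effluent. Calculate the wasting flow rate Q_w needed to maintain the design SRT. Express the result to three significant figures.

Wasting from the return line (neglecting effluent solids): Q_w = V·X / (θ_c·X_r) = 801.0 × 3060 / (17.9 × 9240) = 14.82 m³/d.

Q_w ≈ 14.8 m³/d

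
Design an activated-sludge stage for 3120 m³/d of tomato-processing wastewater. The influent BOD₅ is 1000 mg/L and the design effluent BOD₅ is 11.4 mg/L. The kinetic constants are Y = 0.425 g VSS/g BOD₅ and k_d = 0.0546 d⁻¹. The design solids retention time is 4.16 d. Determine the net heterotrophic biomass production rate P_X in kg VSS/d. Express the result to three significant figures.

P_X ≈ 1070 kg VSS/d

The observed yield is Y_obs = Y/(1 + k_d·θ_c) = 0.425 / (1 + 0.0546 × 4.16) = 0.425 / 1.227 = 0.3463 g VSS per g BOD₅ removed.
Q·(S₀ − S) = 3120 × (1000 − 11.4) × 10⁻³ = 3084 kg/d removed.
Biomass produced: P_X = Y_obs·Q·ΔS = 0.3463 × 3084 ≈ 1068 kg VSS/d.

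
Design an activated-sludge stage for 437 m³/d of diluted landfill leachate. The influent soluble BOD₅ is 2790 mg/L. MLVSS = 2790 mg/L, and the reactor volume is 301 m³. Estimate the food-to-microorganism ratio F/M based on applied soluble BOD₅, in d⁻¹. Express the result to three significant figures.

F/M ≈ 1.45 d⁻¹

Food-to-microorganism ratio F/M = Q S₀ / (V X) = 437 × 2790 / (301.0 × 2790) = 1.452 d⁻¹.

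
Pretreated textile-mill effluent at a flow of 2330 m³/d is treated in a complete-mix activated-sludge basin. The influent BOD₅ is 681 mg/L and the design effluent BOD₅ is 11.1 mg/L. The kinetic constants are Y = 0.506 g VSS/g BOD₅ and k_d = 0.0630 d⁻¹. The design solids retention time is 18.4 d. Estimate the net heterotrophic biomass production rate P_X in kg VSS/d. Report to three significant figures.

P_X ≈ 366 kg VSS/d

Observed yield with endogenous decay: Y_obs = Y / (1 + k_d·θ_c) = 0.506 / (1 + 0.0630 × 18.4) = 0.506 / 2.159 = 0.2343 g VSS/g BOD₅.
Q·(S₀ − S) = 2330 × (681 − 11.1) × 10⁻³ = 1561 kg/d removed.
P_X = Y_obs · Q(S₀ − S) = 0.2343 × 1561 = 365.8 kg VSS/d.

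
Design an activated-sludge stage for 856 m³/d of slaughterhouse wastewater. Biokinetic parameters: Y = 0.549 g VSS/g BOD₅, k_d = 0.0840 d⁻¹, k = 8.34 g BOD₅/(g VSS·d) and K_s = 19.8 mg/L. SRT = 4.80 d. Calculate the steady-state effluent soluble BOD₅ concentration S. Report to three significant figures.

S ≈ 1.35 mg/L

Effluent substrate depends only on kinetics and SRT: S = K_s(1 + k_d θ_c) / [θ_c(Yk − k_d) − 1] = 19.8 × (1 + 0.0840 × 4.80) / [4.80 × (0.549 × 8.34 − 0.0840) − 1] = 27.78 / 20.57 = 1.350 mg/L.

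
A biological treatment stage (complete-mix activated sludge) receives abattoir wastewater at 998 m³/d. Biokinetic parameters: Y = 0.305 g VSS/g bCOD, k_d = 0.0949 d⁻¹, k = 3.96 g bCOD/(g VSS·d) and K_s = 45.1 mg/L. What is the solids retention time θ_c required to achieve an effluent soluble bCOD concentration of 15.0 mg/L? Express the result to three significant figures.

θ_c ≈ 4.84 d

From 1/θ_c = Y·k·S/(K_s + S) − k_d: Y·k·S/(K_s+S) = 0.305 × 3.96 × 15.0 / (45.1 + 15.0) = 0.3014 d⁻¹.
1/θ_c = 0.3014 − 0.0949 = 0.2065 d⁻¹, so θ_c = 4.841 d.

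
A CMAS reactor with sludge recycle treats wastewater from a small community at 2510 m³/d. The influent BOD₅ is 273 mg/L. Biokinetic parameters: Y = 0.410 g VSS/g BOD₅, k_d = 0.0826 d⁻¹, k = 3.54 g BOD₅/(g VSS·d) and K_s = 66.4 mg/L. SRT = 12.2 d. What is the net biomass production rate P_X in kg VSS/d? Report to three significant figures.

For a completely mixed reactor with recycle the Lawrence–McCarty relation gives S = K_s·(1 + k_d·θ_c) / [θ_c·(Y·k − k_d) − 1] = 66.4 × (1 + 0.0826 × 12.2) / [12.2 × (0.410 × 3.54 − 0.0826) − 1] = 133.3 / 15.70 = 8.492 mg/L.
Y_obs = Y / (1 + k_d θ_c) = 0.410 / (1 + 0.0826 × 12.2) = 0.410 / 2.008 = 0.2042.
Substrate removed = Q·(S₀ − S) = 2510 m³/d × (273 − 8.49) g/m³ = 6.64×10^5 g/d = 663.9 kg/d.
P_X = Y_obs · Q(S₀ − S) = 0.2042 × 663.9 = 135.6 kg VSS/d.

P_X ≈ 136 kg VSS/d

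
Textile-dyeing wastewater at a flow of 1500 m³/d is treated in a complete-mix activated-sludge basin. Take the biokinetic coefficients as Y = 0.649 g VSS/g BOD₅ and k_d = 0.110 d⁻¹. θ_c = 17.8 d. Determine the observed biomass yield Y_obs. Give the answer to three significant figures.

Y_obs ≈ 0.219 g VSS/g BOD₅

The observed yield is Y_obs = Y/(1 + k_d·θ_c) = 0.649 / (1 + 0.110 × 17.8) = 0.649 / 2.958 = 0.2194 g VSS per g BOD₅ removed.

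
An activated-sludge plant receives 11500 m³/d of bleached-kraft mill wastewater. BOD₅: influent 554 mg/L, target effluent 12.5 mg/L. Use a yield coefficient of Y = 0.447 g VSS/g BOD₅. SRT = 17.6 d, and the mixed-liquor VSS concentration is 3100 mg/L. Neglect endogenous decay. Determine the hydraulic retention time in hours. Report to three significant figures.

τ ≈ 33.0 h

V·X = Y·Q·ΔS·θ_c gives V = 0.447 × 11500 × (554 − 12.5) × 17.6 / 3100 = 15804 m³.
τ = V/Q = 15804/11500 = 1.374 d, or 32.98 h.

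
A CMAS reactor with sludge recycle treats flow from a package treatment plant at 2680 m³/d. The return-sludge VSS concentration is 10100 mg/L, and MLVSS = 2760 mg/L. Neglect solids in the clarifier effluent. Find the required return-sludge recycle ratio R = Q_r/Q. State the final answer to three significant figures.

R ≈ 0.376

Mass balance around the secondary clarifier (neglecting effluent solids): R = X / (X_r − X) = 2760 / (10100 − 2760) = 0.3760.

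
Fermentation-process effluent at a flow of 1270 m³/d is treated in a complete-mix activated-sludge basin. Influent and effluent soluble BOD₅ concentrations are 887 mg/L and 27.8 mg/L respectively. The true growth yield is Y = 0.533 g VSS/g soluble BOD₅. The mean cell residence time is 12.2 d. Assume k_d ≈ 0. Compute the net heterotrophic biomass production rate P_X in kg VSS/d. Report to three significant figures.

With endogenous decay neglected, the observed yield equals the true yield: Y_obs = Y = 0.533 g VSS/g soluble BOD₅.
Q·(S₀ − S) = 1270 × (887 − 27.8) × 10⁻³ = 1091 kg/d removed.
Biomass produced: P_X = Y_obs·Q·ΔS = 0.5330 × 1091 ≈ 581.6 kg VSS/d.

P_X ≈ 582 kg VSS/d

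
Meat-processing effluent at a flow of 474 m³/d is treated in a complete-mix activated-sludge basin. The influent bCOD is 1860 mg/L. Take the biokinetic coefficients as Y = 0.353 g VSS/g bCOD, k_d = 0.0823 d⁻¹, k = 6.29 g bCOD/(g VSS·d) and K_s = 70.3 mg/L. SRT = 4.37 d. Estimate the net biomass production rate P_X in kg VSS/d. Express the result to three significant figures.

P_X ≈ 227 kg VSS/d

For a completely mixed reactor with recycle the Lawrence–McCarty relation gives S = K_s·(1 + k_d·θ_c) / [θ_c·(Y·k − k_d) − 1] = 70.3 × (1 + 0.0823 × 4.37) / [4.37 × (0.353 × 6.29 − 0.0823) − 1] = 95.58 / 8.343 = 11.46 mg/L.
Observed yield with endogenous decay: Y_obs = Y / (1 + k_d·θ_c) = 0.353 / (1 + 0.0823 × 4.37) = 0.353 / 1.360 = 0.2596 g VSS/g bCOD.
Mass of bCOD removed per day: Q(S₀ − S) = 474 × 1848 g/m³ = 876.2 kg/d.
Net biomass production P_X = Y_obs × Q·(S₀ − S) = 0.2596 × 876.2 = 227.5 kg VSS/d.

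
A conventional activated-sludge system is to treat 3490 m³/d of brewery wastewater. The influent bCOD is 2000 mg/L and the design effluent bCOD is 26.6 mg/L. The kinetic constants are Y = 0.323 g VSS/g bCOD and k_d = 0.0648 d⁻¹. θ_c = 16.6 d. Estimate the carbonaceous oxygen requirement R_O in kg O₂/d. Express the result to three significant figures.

R_O ≈ 5370 kg O₂/d

The observed yield is Y_obs = Y/(1 + k_d·θ_c) = 0.323 / (1 + 0.0648 × 16.6) = 0.323 / 2.076 = 0.1556 g VSS per g bCOD removed.
ΔS = 2000 − 26.6 = 1973 mg/L, so the substrate removal rate is 3490 × 1973/1000 = 6887 kg bCOD/d.
P_X = Y_obs·Q·(S₀ − S) = 0.1556 × 6887 = 1072 kg VSS/d.
Carbonaceous O₂ demand = substrate oxidised − cell-mass equivalent = 6887 − 1.42 × 1072 = 5365 kg O₂/d.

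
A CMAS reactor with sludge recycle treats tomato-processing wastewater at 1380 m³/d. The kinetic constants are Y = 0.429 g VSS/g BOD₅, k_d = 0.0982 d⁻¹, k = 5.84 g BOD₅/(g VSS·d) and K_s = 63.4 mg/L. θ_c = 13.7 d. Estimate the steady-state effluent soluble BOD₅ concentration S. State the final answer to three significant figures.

S ≈ 4.65 mg/L

From the Monod/SRT balance for a CMAS, S = K_s·(1+k_d θ_c)/[θ_c·(Y k − k_d) − 1] = 63.4 × (1 + 0.0982 × 13.7) / [13.7 × (0.429 × 5.84 − 0.0982) − 1] = 148.7 / 31.98 = 4.650 mg/L.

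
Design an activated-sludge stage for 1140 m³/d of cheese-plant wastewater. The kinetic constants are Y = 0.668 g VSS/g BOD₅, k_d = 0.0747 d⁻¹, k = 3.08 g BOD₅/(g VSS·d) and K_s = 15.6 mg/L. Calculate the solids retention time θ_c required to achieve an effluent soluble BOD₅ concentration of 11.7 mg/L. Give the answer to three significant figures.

θ_c ≈ 1.24 d

At the target effluent, Y k S/(K_s+S) = 0.668×3.08×11.7/27.30 = 0.8818 d⁻¹.
1/θ_c = 0.8818 − 0.0747 = 0.8071 d⁻¹, so θ_c = 1.239 d.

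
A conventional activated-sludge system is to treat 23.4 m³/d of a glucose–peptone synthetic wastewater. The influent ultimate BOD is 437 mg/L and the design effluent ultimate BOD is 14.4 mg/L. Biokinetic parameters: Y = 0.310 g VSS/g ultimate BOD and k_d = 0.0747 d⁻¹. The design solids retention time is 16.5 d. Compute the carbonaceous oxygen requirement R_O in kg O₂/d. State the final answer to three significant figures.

R_O ≈ 7.94 kg O₂/d

The observed yield is Y_obs = Y/(1 + k_d·θ_c) = 0.310 / (1 + 0.0747 × 16.5) = 0.310 / 2.233 = 0.1389 g VSS per g ultimate BOD removed.
ΔS = 437 − 14.4 = 422.6 mg/L, so the substrate removal rate is 23.4 × 422.6/1000 = 9.889 kg ultimate BOD/d.
P_X = Y_obs·Q·(S₀ − S) = 0.1389 × 9.889 = 1.373 kg VSS/d.
R_O = Q·(S₀ − S) − 1.42·P_X = 9.889 − 1.42 × 1.373 = 7.939 kg O₂/d.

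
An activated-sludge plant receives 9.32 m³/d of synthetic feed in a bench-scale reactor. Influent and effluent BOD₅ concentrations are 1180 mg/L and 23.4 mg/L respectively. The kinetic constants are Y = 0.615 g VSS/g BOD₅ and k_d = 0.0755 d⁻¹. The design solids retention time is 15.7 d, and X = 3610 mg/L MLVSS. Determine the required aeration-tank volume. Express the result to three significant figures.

Steady-state biomass mass balance: V·X·(1 + k_d·θ_c) = Y·Q·(S₀ − S)·θ_c, so V = 0.615 × 9.32 × (1180 − 23.4) × 15.7 / [3610 × (1 + 0.0755 × 15.7)] = 1.04×10^5 / 7889 = 13.19 m³.

V ≈ 13.2 m³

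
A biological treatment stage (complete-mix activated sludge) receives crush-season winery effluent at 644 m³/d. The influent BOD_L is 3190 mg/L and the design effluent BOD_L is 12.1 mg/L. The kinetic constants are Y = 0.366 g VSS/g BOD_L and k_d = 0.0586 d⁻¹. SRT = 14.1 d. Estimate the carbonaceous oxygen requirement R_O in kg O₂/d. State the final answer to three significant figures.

Observed yield with endogenous decay: Y_obs = Y / (1 + k_d·θ_c) = 0.366 / (1 + 0.0586 × 14.1) = 0.366 / 1.826 = 0.2004 g VSS/g BOD_L.
Mass of BOD_L removed per day: Q(S₀ − S) = 644 × 3178 g/m³ = 2047 kg/d.
P_X = Y_obs·Q·(S₀ − S) = 0.2004 × 2047 = 410.2 kg VSS/d.
Carbonaceous O₂ demand = substrate oxidised − cell-mass equivalent = 2047 − 1.42 × 410.2 = 1464 kg O₂/d.

R_O ≈ 1460 kg O₂/d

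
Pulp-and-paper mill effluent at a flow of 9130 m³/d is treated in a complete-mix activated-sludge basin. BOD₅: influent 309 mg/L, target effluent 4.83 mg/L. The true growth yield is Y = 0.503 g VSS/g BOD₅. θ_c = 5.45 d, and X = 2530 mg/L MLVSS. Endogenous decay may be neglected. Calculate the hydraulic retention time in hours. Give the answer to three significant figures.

With k_d = 0 the design equation reduces to V = Y Q (S₀−S) θ_c / X = 0.503 × 9130 × (309 − 4.83) × 5.45 / 2530 = 3009 m³.
τ = V/Q = 3009/9130 = 0.3296 d, or 7.910 h.

τ ≈ 7.91 h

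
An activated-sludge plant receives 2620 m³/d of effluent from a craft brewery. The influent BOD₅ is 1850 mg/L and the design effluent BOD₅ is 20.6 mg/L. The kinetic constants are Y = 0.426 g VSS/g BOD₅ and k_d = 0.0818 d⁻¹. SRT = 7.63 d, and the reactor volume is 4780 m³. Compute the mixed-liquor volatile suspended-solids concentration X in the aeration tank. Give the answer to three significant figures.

X = Y·Q·ΔS·θ_c / [V·(1 + k_d θ_c)] = 0.426 × 2620 × (1850 − 20.6) × 7.63 / [4780 × (1 + 0.0818 × 7.63)] = 2007 mg/L.

X ≈ 2010 mg/L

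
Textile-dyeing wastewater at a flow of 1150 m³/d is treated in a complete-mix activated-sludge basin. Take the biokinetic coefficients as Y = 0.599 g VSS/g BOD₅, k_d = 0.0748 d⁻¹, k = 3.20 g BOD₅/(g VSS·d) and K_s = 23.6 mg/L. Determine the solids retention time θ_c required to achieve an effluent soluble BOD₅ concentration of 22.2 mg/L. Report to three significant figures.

From 1/θ_c = Y·k·S/(K_s + S) − k_d: Y·k·S/(K_s+S) = 0.599 × 3.20 × 22.2 / (23.6 + 22.2) = 0.9291 d⁻¹.
Then 1/θ_c = μ − k_d = 0.9291 − 0.0748 = 0.8543 d⁻¹, giving θ_c = 1.171 d.

θ_c ≈ 1.17 d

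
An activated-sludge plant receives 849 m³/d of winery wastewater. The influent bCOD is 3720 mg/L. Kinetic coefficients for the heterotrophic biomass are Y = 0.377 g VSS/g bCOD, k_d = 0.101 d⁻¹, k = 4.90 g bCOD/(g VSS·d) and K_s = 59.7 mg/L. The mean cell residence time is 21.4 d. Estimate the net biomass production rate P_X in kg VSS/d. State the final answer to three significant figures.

P_X ≈ 376 kg VSS/d

From the Monod/SRT balance for a CMAS, S = K_s·(1+k_d θ_c)/[θ_c·(Y k − k_d) − 1] = 59.7 × (1 + 0.101 × 21.4) / [21.4 × (0.377 × 4.90 − 0.101) − 1] = 188.7 / 36.37 = 5.189 mg/L.
The observed yield is Y_obs = Y/(1 + k_d·θ_c) = 0.377 / (1 + 0.101 × 21.4) = 0.377 / 3.161 = 0.1193 g VSS per g bCOD removed.
ΔS = 3720 − 5.19 = 3715 mg/L, so the substrate removal rate is 849 × 3715/1000 = 3154 kg bCOD/d.
Net biomass production P_X = Y_obs × Q·(S₀ − S) = 0.1193 × 3154 = 376.1 kg VSS/d.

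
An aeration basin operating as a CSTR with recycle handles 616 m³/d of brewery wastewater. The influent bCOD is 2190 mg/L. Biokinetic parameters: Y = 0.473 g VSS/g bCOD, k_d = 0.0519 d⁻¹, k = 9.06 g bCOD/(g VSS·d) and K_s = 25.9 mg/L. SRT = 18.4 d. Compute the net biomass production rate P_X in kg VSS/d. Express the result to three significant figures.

P_X ≈ 326 kg VSS/d

From the Monod/SRT balance for a CMAS, S = K_s·(1+k_d θ_c)/[θ_c·(Y k − k_d) − 1] = 25.9 × (1 + 0.0519 × 18.4) / [18.4 × (0.473 × 9.06 − 0.0519) − 1] = 50.63 / 76.90 = 0.6585 mg/L.
Correct the yield for decay: Y_obs = Y/(1 + k_d θ_c) = 0.473 / (1 + 0.0519 × 18.4) = 0.473 / 1.955 = 0.2419.
ΔS = 2190 − 0.658 = 2189 mg/L, so the substrate removal rate is 616 × 2189/1000 = 1349 kg bCOD/d.
Net biomass production P_X = Y_obs × Q·(S₀ − S) = 0.2419 × 1349 = 326.3 kg VSS/d.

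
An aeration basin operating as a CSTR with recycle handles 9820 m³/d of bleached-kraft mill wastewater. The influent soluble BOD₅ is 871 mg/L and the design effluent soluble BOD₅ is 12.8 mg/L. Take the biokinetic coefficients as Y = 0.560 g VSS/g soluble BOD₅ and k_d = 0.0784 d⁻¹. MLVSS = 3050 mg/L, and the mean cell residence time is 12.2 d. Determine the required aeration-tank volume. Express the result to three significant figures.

V ≈ 9650 m³

Steady-state biomass mass balance: V·X·(1 + k_d·θ_c) = Y·Q·(S₀ − S)·θ_c, so V = 0.560 × 9820 × (871 − 12.8) × 12.2 / [3050 × (1 + 0.0784 × 12.2)] = 5.76×10^7 / 5967 = 9649 m³.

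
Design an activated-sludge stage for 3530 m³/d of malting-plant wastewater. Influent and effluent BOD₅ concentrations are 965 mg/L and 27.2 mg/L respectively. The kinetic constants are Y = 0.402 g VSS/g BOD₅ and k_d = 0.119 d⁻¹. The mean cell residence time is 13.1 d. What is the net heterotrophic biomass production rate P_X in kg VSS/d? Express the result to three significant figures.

P_X ≈ 520 kg VSS/d

Observed yield with endogenous decay: Y_obs = Y / (1 + k_d·θ_c) = 0.402 / (1 + 0.119 × 13.1) = 0.402 / 2.559 = 0.1571 g VSS/g BOD₅.
Mass of BOD₅ removed per day: Q(S₀ − S) = 3530 × 937.8 g/m³ = 3310 kg/d.
P_X = Y_obs · Q(S₀ − S) = 0.1571 × 3310 = 520.1 kg VSS/d.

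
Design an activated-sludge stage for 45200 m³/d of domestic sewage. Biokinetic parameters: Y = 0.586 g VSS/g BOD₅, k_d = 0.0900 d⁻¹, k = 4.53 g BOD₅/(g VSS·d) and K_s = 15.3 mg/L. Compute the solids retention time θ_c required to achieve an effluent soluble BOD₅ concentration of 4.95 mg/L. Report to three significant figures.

θ_c ≈ 1.79 d

From 1/θ_c = Y·k·S/(K_s + S) − k_d: Y·k·S/(K_s+S) = 0.586 × 4.53 × 4.95 / (15.3 + 4.95) = 0.6489 d⁻¹.
θ_c = 1/(μ − k_d) = 1/(0.6489 − 0.0900) = 1/0.5589 = 1.789 d.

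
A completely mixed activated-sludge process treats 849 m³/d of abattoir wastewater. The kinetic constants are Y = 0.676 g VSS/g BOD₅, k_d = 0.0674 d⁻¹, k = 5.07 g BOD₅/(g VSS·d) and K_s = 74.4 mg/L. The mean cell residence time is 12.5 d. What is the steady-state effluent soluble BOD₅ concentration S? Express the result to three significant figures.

S ≈ 3.34 mg/L

From the Monod/SRT balance for a CMAS, S = K_s·(1+k_d θ_c)/[θ_c·(Y k − k_d) − 1] = 74.4 × (1 + 0.0674 × 12.5) / [12.5 × (0.676 × 5.07 − 0.0674) − 1] = 137.1 / 41.00 = 3.344 mg/L.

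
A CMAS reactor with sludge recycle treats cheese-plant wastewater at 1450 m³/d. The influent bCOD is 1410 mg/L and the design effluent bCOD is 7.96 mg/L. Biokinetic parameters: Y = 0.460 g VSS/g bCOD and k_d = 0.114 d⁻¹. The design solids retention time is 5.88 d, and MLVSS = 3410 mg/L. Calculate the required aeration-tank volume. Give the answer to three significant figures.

V ≈ 965 m³

From the SRT design equation V = Y Q (S₀−S) θ_c / [X (1 + k_d θ_c)] = 0.460 × 1450 × (1410 − 7.96) × 5.88 / [3410 × (1 + 0.114 × 5.88)] = 5.5×10^6 / 5696 = 965.4 m³.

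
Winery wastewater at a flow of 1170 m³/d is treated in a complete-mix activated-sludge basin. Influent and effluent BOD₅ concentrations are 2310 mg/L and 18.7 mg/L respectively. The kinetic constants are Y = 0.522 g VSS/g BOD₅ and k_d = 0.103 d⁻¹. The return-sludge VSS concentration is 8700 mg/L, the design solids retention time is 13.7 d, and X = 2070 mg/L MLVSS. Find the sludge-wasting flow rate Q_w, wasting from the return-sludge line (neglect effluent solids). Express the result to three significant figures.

From the SRT design equation V = Y Q (S₀−S) θ_c / [X (1 + k_d θ_c)] = 0.522 × 1170 × (2310 − 18.7) × 13.7 / [2070 × (1 + 0.103 × 13.7)] = 1.92×10^7 / 4991 = 3841 m³.
Wasting from the return line (neglecting effluent solids): Q_w = V·X / (θ_c·X_r) = 3841 × 2070 / (13.7 × 8700) = 66.71 m³/d.

Q_w ≈ 66.7 m³/d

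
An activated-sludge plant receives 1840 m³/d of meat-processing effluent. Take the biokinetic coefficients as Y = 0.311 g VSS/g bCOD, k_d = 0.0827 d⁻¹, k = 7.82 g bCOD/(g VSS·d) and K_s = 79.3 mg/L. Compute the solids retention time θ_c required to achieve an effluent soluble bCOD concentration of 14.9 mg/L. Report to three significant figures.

θ_c ≈ 3.31 d

At the target effluent, Y k S/(K_s+S) = 0.311×7.82×14.9/94.20 = 0.3847 d⁻¹.
θ_c = 1/(μ − k_d) = 1/(0.3847 − 0.0827) = 1/0.3020 = 3.311 d.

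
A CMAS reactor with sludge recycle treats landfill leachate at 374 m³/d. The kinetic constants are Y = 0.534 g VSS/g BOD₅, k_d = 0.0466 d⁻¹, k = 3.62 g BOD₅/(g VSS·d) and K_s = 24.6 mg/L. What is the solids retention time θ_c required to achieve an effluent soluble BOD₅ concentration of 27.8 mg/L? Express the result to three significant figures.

From 1/θ_c = Y·k·S/(K_s + S) − k_d: Y·k·S/(K_s+S) = 0.534 × 3.62 × 27.8 / (24.6 + 27.8) = 1.026 d⁻¹.
1/θ_c = 1.026 − 0.0466 = 0.9790 d⁻¹, so θ_c = 1.021 d.

θ_c ≈ 1.02 d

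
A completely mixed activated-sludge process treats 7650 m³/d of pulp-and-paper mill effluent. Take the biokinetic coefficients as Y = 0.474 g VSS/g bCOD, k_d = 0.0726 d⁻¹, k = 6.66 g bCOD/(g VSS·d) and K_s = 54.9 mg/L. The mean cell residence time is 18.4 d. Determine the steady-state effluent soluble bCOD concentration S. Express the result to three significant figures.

For a completely mixed reactor with recycle the Lawrence–McCarty relation gives S = K_s·(1 + k_d·θ_c) / [θ_c·(Y·k − k_d) − 1] = 54.9 × (1 + 0.0726 × 18.4) / [18.4 × (0.474 × 6.66 − 0.0726) − 1] = 128.2 / 55.75 = 2.300 mg/L.

S ≈ 2.30 mg/L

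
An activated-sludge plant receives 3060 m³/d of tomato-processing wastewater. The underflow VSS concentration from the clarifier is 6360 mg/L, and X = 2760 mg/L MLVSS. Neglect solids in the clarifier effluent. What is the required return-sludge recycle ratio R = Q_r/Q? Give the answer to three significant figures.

R ≈ 0.767

R = Q_r/Q = X/(X_r − X) = 2760 / (6360 − 2760) = 0.7667.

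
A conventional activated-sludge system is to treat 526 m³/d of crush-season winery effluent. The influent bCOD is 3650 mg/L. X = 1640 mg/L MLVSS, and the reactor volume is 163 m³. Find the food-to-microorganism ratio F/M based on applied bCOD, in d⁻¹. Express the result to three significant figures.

F/M ≈ 7.18 d⁻¹

F/M = applied load / biomass = Q·S₀/(V·X) = 526 × 3650 / (163.0 × 1640) = 7.182 d⁻¹.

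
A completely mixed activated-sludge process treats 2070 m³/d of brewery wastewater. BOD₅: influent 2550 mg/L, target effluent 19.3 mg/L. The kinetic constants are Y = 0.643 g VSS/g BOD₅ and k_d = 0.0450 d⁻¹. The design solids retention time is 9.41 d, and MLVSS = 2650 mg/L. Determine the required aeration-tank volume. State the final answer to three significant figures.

Rearranging the biomass balance for a CMAS with decay, V = Y·Q·ΔS·θ_c / [X·(1+k_d θ_c)] = 0.643 × 2070 × (2550 − 19.3) × 9.41 / [2650 × (1 + 0.0450 × 9.41)] = 3.17×10^7 / 3772 = 8403 m³.

V ≈ 8400 m³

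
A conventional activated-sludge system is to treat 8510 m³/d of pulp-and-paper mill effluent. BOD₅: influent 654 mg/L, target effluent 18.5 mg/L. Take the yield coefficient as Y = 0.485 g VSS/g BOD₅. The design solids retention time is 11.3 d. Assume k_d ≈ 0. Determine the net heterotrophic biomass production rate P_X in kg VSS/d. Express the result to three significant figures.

With endogenous decay neglected, the observed yield equals the true yield: Y_obs = Y = 0.485 g VSS/g BOD₅.
Q·(S₀ − S) = 8510 × (654 − 18.5) × 10⁻³ = 5408 kg/d removed.
So the net sludge growth is P_X = 0.4850 × 5408 = 2623 kg VSS/d.

P_X ≈ 2620 kg VSS/d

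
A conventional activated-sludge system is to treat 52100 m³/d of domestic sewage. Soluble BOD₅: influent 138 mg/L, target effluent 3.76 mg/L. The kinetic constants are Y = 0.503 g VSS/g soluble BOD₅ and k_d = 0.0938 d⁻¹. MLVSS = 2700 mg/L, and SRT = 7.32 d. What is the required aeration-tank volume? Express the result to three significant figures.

V ≈ 5650 m³

Steady-state biomass mass balance: V·X·(1 + k_d·θ_c) = Y·Q·(S₀ − S)·θ_c, so V = 0.503 × 52100 × (138 − 3.76) × 7.32 / [2700 × (1 + 0.0938 × 7.32)] = 2.58×10^7 / 4554 = 5655 m³.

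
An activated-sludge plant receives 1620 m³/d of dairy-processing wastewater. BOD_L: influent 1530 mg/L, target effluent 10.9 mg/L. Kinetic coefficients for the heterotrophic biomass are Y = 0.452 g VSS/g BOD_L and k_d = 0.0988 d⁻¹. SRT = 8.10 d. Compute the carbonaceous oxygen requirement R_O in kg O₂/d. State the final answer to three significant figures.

R_O ≈ 1580 kg O₂/d

The observed yield is Y_obs = Y/(1 + k_d·θ_c) = 0.452 / (1 + 0.0988 × 8.10) = 0.452 / 1.800 = 0.2511 g VSS per g BOD_L removed.
ΔS = 1530 − 10.9 = 1519 mg/L, so the substrate removal rate is 1620 × 1519/1000 = 2461 kg BOD_L/d.
Net sludge production P_X = 0.2511 × 2461 = 617.9 kg VSS/d.
Carbonaceous O₂ demand = substrate oxidised − cell-mass equivalent = 2461 − 1.42 × 617.9 = 1584 kg O₂/d.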